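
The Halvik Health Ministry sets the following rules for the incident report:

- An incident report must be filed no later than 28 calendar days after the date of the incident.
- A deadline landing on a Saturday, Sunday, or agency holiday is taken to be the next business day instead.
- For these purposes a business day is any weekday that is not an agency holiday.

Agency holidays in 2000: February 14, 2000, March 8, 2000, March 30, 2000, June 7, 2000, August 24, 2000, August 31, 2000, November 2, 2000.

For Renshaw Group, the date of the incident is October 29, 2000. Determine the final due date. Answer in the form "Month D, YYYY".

November 27, 2000

Trigger date October 29, 2000 + 28 calendar days = November 26, 2000.
November 26, 2000 is a Sunday; the next business day is November 27, 2000 (Monday).
The final due date is November 27, 2000.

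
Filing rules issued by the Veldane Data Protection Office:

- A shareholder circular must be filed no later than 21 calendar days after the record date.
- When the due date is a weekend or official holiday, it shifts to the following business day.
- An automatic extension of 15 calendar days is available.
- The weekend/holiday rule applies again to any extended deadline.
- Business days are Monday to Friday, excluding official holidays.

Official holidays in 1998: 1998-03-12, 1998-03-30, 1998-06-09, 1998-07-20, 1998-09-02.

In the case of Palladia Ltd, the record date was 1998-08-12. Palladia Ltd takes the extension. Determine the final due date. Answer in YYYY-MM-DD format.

1998-09-18

Adding 21 calendar days to 1998-08-12 gives 1998-09-02.
Because 1998-09-02 is a listed holiday, the deadline becomes 1998-09-03 (Thursday).
Applying the 15-calendar-day extension: 1998-09-03 + 15 days = 1998-09-18.
1998-09-18 falls on a Friday, which is a business day, so no adjustment is needed.
Final deadline: 1998-09-18.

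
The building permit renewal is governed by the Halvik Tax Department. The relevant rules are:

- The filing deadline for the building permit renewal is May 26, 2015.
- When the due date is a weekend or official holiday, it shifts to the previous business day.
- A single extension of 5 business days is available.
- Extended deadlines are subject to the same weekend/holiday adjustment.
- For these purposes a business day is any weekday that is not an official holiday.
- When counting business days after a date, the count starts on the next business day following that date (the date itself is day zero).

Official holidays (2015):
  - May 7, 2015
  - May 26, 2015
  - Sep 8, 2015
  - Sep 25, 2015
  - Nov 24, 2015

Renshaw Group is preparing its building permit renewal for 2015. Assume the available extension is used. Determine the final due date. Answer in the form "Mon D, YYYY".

The statutory due date is May 26, 2015.
May 26, 2015 is a listed holiday, so it moves to the preceding business day, May 25, 2015 (Monday).
Counting 5 further business days from May 25, 2015 reaches Jun 2, 2015.
Jun 2, 2015 falls on a Tuesday, which is a business day, so no adjustment is needed.
Deadline: Jun 2, 2015.

Jun 2, 2015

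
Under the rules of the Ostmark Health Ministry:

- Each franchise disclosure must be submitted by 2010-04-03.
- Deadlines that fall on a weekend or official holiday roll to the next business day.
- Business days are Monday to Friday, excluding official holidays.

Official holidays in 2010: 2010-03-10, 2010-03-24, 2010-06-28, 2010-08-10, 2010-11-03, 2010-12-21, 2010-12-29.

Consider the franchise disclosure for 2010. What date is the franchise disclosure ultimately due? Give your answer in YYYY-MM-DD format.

Start from the fixed due date, 2010-04-03.
Because 2010-04-03 is a Saturday, the deadline becomes 2010-04-05 (Monday).
Final deadline: 2010-04-05.

2010-04-05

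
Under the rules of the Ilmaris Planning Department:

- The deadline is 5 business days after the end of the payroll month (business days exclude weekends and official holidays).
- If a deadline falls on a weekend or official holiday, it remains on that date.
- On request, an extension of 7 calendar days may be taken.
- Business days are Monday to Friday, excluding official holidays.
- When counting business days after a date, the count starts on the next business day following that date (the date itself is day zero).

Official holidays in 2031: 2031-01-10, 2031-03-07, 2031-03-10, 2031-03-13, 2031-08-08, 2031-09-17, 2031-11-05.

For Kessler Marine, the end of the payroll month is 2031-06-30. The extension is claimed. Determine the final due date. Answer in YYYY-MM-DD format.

2031-07-14

5 business days after 2031-06-30, excluding weekends and holidays, is 2031-07-07.
2031-07-07 falls on a Monday. The rules make no weekend/holiday allowance, so it remains 2031-07-07.
With the 7-day extension, 2031-07-07 becomes 2031-07-14.
2031-07-14 falls on a Monday. The rules make no weekend/holiday allowance, so it remains 2031-07-14.
Final deadline: 2031-07-14.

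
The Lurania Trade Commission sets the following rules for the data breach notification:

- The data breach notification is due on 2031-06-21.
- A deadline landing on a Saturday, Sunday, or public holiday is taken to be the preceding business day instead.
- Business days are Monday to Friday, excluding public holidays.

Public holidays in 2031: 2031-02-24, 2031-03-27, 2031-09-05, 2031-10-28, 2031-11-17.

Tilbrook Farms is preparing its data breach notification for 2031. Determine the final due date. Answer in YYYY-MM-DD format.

2031-06-20

The statutory due date is 2031-06-21.
2031-06-21 is a Saturday; the preceding business day is 2031-06-20 (Friday).
Deadline: 2031-06-20.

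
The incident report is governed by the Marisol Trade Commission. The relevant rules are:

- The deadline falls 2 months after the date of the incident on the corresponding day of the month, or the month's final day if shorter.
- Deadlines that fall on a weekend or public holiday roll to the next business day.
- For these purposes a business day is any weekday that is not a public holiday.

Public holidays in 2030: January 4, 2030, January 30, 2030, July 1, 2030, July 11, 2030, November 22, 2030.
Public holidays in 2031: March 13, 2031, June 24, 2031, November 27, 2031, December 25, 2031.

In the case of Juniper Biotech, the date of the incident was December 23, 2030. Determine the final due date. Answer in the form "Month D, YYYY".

2 months from December 23, 2030 is February 23, 2031.
Because February 23, 2031 is a Sunday, the deadline becomes February 24, 2031 (Monday).
So the filing is due February 24, 2031.

February 24, 2031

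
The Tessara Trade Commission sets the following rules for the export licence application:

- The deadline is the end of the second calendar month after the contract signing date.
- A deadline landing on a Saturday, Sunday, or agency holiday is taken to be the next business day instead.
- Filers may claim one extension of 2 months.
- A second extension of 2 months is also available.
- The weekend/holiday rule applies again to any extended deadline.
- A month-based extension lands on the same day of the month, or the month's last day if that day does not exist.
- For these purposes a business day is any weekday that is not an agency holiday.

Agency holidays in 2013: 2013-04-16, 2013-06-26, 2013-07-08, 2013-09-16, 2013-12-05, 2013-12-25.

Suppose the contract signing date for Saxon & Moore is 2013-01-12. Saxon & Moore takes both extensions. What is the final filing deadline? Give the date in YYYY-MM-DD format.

2 months after 2013-01-12 is March 2013; that month ends on 2013-03-31.
2013-03-31 falls on a Sunday. Rolling to the next business day gives 2013-04-01, a Monday.
Add 2 months to 2013-04-01: 2013-06-01.
Because 2013-06-01 is a Saturday, the deadline becomes 2013-06-03 (Monday).
Add 2 months to 2013-06-03: 2013-08-03.
2013-08-03 is a Saturday, so it moves to the next business day, 2013-08-05 (Monday).
Deadline: 2013-08-05.

2013-08-05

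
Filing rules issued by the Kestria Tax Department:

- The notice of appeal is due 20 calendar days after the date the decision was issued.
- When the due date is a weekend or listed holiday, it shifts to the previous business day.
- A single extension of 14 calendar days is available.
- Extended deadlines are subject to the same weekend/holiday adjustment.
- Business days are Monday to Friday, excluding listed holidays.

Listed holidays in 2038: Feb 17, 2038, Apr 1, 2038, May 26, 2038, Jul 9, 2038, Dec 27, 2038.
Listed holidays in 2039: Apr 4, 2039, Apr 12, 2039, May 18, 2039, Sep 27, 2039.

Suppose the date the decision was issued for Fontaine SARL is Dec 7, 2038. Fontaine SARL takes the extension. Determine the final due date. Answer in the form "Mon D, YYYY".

From Dec 7, 2038, 20 calendar days later is Dec 27, 2038.
Dec 27, 2038 falls on a listed holiday. Rolling to the preceding business day gives Dec 24, 2038, a Friday.
Add the 14 calendar-day extension to Dec 24, 2038: Jan 7, 2039.
Jan 7, 2039 falls on a Friday, which is a business day, so no adjustment is needed.
The final due date is Jan 7, 2039.

Jan 7, 2039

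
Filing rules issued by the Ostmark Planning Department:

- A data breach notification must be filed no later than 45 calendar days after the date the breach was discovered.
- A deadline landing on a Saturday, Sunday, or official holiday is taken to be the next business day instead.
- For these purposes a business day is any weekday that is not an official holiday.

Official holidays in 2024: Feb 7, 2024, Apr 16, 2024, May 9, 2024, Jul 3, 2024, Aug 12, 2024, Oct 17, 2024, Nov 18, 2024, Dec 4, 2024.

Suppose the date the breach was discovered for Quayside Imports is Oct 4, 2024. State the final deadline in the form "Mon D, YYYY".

Nov 19, 2024

45 calendar days after Oct 4, 2024 is Nov 18, 2024.
Nov 18, 2024 falls on a listed holiday. Rolling to the next business day gives Nov 19, 2024, a Tuesday.
So the filing is due Nov 19, 2024.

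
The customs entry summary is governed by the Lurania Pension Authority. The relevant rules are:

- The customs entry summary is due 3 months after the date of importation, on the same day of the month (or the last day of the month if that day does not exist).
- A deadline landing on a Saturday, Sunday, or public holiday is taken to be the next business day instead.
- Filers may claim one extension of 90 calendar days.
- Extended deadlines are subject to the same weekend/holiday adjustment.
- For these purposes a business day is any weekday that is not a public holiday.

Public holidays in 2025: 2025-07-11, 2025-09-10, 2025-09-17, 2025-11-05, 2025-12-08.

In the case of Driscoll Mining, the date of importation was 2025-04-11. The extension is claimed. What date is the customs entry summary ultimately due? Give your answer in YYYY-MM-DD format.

Moving 3 months forward from 2025-04-11 on the corresponding day gives 2025-07-11.
Because 2025-07-11 is a listed holiday, the deadline becomes 2025-07-14 (Monday).
With the 90-day extension, 2025-07-14 becomes 2025-10-12.
Because 2025-10-12 is a Sunday, the deadline becomes 2025-10-13 (Monday).
So the filing is due 2025-10-13.

2025-10-13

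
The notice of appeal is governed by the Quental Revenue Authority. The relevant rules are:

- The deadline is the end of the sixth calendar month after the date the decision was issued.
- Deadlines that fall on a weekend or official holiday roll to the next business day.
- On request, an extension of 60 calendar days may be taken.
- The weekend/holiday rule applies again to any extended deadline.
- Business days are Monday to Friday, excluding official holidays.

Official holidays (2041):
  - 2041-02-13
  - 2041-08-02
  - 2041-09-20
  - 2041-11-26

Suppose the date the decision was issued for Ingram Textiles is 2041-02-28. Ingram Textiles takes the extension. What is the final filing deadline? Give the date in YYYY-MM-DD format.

2041-11-01

6 months after 2041-02-28 is August 2041; that month ends on 2041-08-31.
2041-08-31 falls on a Saturday. Rolling to the next business day gives 2041-09-02, a Monday.
The 60-calendar-day extension moves the deadline from 2041-09-02 to 2041-11-01.
Since 2041-11-01 is a Friday and not a holiday, the date is unchanged.
Final deadline: 2041-11-01.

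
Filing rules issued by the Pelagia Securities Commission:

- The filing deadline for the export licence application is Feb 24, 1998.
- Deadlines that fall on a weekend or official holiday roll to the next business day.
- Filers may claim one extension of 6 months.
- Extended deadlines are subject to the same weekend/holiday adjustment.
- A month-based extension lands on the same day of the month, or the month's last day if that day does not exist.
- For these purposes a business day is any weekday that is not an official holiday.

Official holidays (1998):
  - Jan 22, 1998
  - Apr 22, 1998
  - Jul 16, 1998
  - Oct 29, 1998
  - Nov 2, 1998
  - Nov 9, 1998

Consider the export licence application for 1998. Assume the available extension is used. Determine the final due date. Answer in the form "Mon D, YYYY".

The stated deadline is Feb 24, 1998.
Feb 24, 1998 is a Tuesday and not a listed holiday, so it stands.
Add 6 months to Feb 24, 1998: Aug 24, 1998.
Since Aug 24, 1998 is a Monday and not a holiday, the date is unchanged.
Final deadline: Aug 24, 1998.

Aug 24, 1998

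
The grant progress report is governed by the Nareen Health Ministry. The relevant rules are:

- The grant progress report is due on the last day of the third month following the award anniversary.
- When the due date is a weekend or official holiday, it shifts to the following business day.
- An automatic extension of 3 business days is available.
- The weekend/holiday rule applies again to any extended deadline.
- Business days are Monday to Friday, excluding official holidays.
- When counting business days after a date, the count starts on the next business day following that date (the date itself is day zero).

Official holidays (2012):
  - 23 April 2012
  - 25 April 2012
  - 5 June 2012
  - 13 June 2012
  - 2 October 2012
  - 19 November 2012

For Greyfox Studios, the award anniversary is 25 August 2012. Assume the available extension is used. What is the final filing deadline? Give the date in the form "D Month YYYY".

5 December 2012

The third month after 25 August 2012 is November 2012, whose last day is 30 November 2012.
30 November 2012 (Friday) is already a business day.
Counting 3 further business days from 30 November 2012 reaches 5 December 2012.
5 December 2012 falls on a Wednesday, which is a business day, so no adjustment is needed.
So the filing is due 5 December 2012.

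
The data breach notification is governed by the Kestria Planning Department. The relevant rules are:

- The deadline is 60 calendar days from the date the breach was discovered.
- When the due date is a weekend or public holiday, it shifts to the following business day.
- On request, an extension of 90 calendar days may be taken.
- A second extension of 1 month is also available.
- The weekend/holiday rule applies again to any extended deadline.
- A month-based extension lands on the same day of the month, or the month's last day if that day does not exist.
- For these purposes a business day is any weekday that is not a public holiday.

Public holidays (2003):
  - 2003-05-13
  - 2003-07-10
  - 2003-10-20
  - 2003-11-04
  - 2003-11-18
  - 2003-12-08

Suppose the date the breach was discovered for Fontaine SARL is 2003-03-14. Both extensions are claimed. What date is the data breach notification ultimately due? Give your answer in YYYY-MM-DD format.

2003-09-12

60 calendar days after 2003-03-14 is 2003-05-13.
2003-05-13 is a listed holiday; the next business day is 2003-05-14 (Wednesday).
Add the 90 calendar-day extension to 2003-05-14: 2003-08-12.
2003-08-12 (Tuesday) is already a business day.
Applying the 1 month extension: 1 month after 2003-08-12 is 2003-09-12.
2003-09-12 (Friday) is already a business day.
So the filing is due 2003-09-12.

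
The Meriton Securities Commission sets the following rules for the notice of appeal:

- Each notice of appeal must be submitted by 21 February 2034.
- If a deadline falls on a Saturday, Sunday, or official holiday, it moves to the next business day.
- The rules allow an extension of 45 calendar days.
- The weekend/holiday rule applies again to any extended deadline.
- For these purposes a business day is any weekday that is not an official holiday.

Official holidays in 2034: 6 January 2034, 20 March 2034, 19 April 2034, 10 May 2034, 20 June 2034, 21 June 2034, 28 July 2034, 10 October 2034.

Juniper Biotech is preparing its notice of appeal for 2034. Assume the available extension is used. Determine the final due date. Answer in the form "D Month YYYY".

7 April 2034

Start from the fixed due date, 21 February 2034.
Since 21 February 2034 is a Tuesday and not a holiday, the date is unchanged.
The 45-calendar-day extension moves the deadline from 21 February 2034 to 7 April 2034.
7 April 2034 (Friday) is already a business day.
The final due date is 7 April 2034.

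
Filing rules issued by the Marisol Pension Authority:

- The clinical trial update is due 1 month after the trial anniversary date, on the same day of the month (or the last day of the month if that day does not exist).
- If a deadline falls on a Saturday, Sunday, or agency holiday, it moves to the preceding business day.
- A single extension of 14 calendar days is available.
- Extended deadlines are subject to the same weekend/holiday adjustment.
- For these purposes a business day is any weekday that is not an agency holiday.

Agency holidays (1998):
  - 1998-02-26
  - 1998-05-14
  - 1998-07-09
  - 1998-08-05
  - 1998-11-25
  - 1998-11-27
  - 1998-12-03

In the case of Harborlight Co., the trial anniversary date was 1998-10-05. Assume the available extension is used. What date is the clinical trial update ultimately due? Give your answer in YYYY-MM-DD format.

1 month after 1998-10-05, on the same day of the month, is 1998-11-05.
1998-11-05 falls on a Thursday, which is a business day, so no adjustment is needed.
Add the 14 calendar-day extension to 1998-11-05: 1998-11-19.
Since 1998-11-19 is a Thursday and not a holiday, the date is unchanged.
The final due date is 1998-11-19.

1998-11-19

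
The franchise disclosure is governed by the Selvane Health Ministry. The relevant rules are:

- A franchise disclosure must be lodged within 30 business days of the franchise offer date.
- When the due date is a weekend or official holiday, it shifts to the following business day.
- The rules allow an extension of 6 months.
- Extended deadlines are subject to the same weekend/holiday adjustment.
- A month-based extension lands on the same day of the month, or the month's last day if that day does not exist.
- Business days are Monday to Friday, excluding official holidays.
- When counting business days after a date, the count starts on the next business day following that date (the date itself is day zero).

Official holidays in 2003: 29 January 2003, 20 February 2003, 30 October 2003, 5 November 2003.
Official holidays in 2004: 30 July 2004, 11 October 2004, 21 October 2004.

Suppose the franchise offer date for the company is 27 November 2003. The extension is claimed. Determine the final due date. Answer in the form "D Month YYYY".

8 July 2004

Starting the day after 27 November 2003 and counting 30 business days lands on 8 January 2004.
8 January 2004 (Thursday) is already a business day.
Add 6 months to 8 January 2004: 8 July 2004.
8 July 2004 is a Thursday and not a listed holiday, so it stands.
Deadline: 8 July 2004.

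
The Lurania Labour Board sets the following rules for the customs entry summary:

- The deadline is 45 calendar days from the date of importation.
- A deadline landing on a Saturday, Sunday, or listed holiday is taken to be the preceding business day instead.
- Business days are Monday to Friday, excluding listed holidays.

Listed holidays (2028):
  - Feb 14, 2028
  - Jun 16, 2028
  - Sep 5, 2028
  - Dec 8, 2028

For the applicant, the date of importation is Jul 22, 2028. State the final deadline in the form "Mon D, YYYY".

45 calendar days after Jul 22, 2028 is Sep 5, 2028.
Sep 5, 2028 falls on a listed holiday. Rolling to the preceding business day gives Sep 4, 2028, a Monday.
The final due date is Sep 4, 2028.

Sep 4, 2028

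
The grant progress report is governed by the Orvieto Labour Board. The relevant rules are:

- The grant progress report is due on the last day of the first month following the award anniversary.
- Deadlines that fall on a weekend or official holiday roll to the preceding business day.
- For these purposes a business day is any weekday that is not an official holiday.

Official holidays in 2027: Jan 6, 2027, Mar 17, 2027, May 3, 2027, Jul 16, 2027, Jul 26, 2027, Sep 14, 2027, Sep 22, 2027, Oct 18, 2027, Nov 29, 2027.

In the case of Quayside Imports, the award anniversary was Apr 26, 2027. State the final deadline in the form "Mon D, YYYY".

1 month after Apr 26, 2027 is May 2027; that month ends on May 31, 2027.
May 31, 2027 falls on a Monday, which is a business day, so no adjustment is needed.
So the filing is due May 31, 2027.

May 31, 2027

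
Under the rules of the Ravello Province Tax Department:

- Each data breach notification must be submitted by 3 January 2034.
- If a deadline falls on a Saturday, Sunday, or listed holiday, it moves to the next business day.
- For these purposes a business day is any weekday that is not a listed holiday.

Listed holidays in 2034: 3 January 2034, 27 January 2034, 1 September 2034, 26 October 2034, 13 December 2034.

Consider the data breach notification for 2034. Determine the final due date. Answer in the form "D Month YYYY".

4 January 2034

The stated deadline is 3 January 2034.
Because 3 January 2034 is a listed holiday, the deadline becomes 4 January 2034 (Wednesday).
So the filing is due 4 January 2034.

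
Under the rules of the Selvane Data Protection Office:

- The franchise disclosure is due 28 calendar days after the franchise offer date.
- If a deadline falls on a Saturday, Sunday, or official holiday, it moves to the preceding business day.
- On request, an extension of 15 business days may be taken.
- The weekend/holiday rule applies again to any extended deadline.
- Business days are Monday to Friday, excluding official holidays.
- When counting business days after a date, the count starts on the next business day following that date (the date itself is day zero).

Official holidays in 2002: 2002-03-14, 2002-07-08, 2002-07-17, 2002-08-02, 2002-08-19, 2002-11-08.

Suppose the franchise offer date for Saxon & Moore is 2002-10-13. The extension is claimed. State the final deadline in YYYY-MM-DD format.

Trigger date 2002-10-13 + 28 calendar days = 2002-11-10.
Because 2002-11-10 is a Sunday, the deadline becomes 2002-11-07 (Thursday).
The 15-business-day extension runs from 2002-11-07 to 2002-11-29.
Since 2002-11-29 is a Friday and not a holiday, the date is unchanged.
Deadline: 2002-11-29.

2002-11-29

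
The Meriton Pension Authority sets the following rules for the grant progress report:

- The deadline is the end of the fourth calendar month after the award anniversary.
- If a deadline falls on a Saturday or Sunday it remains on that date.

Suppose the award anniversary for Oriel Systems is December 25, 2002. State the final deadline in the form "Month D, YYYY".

April 30, 2003

4 months after December 25, 2002 is April 2003; that month ends on April 30, 2003.
No adjustment is made for weekends or holidays, so April 30, 2003 stands.
So the filing is due April 30, 2003.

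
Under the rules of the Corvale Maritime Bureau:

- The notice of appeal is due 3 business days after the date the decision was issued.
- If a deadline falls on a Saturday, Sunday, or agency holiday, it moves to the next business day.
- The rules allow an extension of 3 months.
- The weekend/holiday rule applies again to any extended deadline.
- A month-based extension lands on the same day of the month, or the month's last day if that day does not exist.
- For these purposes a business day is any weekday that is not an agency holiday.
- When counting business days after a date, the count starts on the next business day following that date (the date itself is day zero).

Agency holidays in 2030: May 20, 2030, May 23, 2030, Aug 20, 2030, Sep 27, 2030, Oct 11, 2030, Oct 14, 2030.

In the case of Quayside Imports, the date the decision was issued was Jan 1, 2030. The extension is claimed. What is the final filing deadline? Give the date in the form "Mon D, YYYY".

Apr 4, 2030

Counting 3 business days after Jan 1, 2030 (skipping weekends and listed holidays) reaches Jan 4, 2030.
Jan 4, 2030 is a Friday and not a listed holiday, so it stands.
The 3 months extension carries Jan 4, 2030 to Apr 4, 2030.
Apr 4, 2030 (Thursday) is already a business day.
Final deadline: Apr 4, 2030.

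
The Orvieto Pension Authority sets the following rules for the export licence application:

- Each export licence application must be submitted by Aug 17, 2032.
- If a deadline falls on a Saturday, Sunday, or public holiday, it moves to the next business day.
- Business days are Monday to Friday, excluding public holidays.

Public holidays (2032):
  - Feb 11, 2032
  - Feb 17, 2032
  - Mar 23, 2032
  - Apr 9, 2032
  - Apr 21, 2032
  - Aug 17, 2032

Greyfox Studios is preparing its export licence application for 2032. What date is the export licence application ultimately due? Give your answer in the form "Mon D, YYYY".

Aug 18, 2032

Start from the fixed due date, Aug 17, 2032.
Aug 17, 2032 is a listed holiday; the next business day is Aug 18, 2032 (Wednesday).
Final deadline: Aug 18, 2032.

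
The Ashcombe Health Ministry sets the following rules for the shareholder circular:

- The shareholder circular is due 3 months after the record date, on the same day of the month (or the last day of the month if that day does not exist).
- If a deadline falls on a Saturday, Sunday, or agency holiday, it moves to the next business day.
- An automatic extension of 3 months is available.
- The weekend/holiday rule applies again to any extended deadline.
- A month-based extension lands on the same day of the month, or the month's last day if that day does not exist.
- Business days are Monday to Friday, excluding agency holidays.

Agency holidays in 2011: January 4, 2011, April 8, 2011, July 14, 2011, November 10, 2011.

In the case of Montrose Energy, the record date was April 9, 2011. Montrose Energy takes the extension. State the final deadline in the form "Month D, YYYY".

October 11, 2011

Moving 3 months forward from April 9, 2011 on the corresponding day gives July 9, 2011.
July 9, 2011 falls on a Saturday. Rolling to the next business day gives July 11, 2011, a Monday.
The 3 months extension carries July 11, 2011 to October 11, 2011.
October 11, 2011 falls on a Tuesday, which is a business day, so no adjustment is needed.
The final due date is October 11, 2011.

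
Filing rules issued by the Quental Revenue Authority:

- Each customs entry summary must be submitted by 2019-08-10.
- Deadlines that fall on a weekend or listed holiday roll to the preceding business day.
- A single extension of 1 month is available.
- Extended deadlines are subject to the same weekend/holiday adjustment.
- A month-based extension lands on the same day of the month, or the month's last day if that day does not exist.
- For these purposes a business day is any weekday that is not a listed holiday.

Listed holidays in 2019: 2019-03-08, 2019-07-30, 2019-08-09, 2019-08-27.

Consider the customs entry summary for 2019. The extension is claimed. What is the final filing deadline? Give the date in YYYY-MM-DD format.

Start from the fixed due date, 2019-08-10.
2019-08-10 is a Saturday; the preceding business day is 2019-08-08 (Thursday).
Add 1 month to 2019-08-08: 2019-09-08.
2019-09-08 is a Sunday, so it moves to the preceding business day, 2019-09-06 (Friday).
Deadline: 2019-09-06.

2019-09-06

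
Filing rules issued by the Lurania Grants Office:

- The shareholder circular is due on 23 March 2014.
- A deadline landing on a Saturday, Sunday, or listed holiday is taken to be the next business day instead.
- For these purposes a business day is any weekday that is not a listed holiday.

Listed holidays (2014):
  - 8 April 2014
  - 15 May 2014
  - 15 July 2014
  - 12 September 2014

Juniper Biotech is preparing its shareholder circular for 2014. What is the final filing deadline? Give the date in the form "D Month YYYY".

24 March 2014

Start from the fixed due date, 23 March 2014.
23 March 2014 is a Sunday, so it moves to the next business day, 24 March 2014 (Monday).
So the filing is due 24 March 2014.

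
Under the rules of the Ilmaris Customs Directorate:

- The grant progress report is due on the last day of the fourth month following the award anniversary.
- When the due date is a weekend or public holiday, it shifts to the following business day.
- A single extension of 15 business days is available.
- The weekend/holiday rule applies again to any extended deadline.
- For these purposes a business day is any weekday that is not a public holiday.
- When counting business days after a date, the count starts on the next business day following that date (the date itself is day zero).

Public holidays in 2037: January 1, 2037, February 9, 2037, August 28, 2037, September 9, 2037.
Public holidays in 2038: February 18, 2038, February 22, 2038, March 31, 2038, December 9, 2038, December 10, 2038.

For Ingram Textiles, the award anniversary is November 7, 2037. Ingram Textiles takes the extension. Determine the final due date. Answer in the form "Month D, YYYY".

4 months after November 7, 2037 falls in March 2038; the last day of that month is March 31, 2038.
March 31, 2038 is a listed holiday; the next business day is April 1, 2038 (Thursday).
Applying the 15-business-day extension: 15 business days after April 1, 2038 is April 22, 2038.
Since April 22, 2038 is a Thursday and not a holiday, the date is unchanged.
Deadline: April 22, 2038.

April 22, 2038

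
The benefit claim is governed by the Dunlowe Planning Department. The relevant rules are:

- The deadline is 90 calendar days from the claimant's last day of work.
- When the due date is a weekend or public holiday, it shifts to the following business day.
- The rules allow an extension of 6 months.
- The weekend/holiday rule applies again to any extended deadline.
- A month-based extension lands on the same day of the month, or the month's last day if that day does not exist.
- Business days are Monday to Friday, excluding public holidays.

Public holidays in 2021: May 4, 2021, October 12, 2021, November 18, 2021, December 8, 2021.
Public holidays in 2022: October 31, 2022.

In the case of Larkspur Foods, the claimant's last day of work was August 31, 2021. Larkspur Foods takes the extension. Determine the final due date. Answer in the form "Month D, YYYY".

May 30, 2022

90 calendar days after August 31, 2021 is November 29, 2021.
November 29, 2021 is a Monday and not a listed holiday, so it stands.
Add 6 months to November 29, 2021: May 29, 2022.
May 29, 2022 is a Sunday, so it moves to the next business day, May 30, 2022 (Monday).
Deadline: May 30, 2022.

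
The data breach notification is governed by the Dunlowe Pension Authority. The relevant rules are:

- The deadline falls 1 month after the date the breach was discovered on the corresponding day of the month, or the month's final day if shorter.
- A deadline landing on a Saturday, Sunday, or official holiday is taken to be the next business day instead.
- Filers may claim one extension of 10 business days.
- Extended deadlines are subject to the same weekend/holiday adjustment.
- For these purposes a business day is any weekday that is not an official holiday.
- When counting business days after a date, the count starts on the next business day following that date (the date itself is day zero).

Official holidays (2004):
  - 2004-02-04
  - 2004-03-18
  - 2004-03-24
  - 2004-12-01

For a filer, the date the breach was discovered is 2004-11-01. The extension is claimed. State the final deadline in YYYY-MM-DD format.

2004-12-16

1 month after 2004-11-01, on the same day of the month, is 2004-12-01.
2004-12-01 falls on a listed holiday. Rolling to the next business day gives 2004-12-02, a Thursday.
The 10-business-day extension runs from 2004-12-02 to 2004-12-16.
Since 2004-12-16 is a Thursday and not a holiday, the date is unchanged.
Final deadline: 2004-12-16.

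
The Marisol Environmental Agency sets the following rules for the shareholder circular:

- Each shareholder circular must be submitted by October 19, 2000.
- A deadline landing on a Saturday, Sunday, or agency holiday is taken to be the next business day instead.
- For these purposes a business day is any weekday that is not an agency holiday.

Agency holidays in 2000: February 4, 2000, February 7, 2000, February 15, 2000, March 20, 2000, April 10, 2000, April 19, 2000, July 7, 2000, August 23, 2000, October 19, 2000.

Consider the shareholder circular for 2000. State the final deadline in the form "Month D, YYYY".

October 20, 2000

The stated deadline is October 19, 2000.
October 19, 2000 falls on a listed holiday. Rolling to the next business day gives October 20, 2000, a Friday.
Deadline: October 20, 2000.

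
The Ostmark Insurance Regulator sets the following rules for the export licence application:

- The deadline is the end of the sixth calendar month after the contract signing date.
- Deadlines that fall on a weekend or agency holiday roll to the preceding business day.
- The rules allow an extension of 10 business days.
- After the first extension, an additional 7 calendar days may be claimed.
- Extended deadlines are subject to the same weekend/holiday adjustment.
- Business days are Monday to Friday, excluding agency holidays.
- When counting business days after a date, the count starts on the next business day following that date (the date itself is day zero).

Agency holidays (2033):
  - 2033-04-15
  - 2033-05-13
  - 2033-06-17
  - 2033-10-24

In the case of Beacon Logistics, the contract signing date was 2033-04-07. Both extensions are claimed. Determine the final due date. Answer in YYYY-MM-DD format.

2033-11-21

The sixth month after 2033-04-07 is October 2033, whose last day is 2033-10-31.
2033-10-31 is a Monday and not a listed holiday, so it stands.
The 10-business-day extension runs from 2033-10-31 to 2033-11-14.
2033-11-14 falls on a Monday, which is a business day, so no adjustment is needed.
Add the 7 calendar-day extension to 2033-11-14: 2033-11-21.
Since 2033-11-21 is a Monday and not a holiday, the date is unchanged.
Deadline: 2033-11-21.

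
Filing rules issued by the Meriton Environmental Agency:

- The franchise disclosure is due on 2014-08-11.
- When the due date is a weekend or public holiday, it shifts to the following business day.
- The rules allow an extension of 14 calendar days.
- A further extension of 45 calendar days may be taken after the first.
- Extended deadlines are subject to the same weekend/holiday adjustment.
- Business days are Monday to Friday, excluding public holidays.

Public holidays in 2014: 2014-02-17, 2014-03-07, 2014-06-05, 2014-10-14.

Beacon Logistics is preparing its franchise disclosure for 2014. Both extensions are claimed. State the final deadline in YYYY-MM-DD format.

2014-10-09

The stated deadline is 2014-08-11.
Since 2014-08-11 is a Monday and not a holiday, the date is unchanged.
Add the 14 calendar-day extension to 2014-08-11: 2014-08-25.
Since 2014-08-25 is a Monday and not a holiday, the date is unchanged.
Add the 45 calendar-day extension to 2014-08-25: 2014-10-09.
2014-10-09 is a Thursday and not a listed holiday, so it stands.
The final due date is 2014-10-09.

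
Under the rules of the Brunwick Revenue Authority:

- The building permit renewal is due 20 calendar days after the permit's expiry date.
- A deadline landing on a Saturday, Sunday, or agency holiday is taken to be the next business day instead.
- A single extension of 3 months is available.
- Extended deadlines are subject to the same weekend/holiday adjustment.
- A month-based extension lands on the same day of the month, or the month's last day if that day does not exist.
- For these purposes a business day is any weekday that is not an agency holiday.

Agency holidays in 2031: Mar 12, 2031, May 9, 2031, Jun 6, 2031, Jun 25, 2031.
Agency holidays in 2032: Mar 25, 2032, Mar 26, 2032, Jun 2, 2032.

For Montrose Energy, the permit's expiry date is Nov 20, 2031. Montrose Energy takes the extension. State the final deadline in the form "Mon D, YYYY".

20 calendar days after Nov 20, 2031 is Dec 10, 2031.
Dec 10, 2031 (Wednesday) is already a business day.
The 3 months extension carries Dec 10, 2031 to Mar 10, 2032.
Mar 10, 2032 falls on a Wednesday, which is a business day, so no adjustment is needed.
So the filing is due Mar 10, 2032.

Mar 10, 2032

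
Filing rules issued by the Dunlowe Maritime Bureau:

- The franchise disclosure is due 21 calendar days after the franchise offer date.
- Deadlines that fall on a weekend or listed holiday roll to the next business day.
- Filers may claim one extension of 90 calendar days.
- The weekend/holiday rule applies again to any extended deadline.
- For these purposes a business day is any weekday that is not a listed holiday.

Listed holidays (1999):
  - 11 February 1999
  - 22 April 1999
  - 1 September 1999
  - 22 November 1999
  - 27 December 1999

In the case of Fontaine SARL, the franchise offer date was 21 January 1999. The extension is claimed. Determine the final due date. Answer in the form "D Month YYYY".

13 May 1999

From 21 January 1999, 21 calendar days later is 11 February 1999.
Because 11 February 1999 is a listed holiday, the deadline becomes 12 February 1999 (Friday).
The 90-calendar-day extension moves the deadline from 12 February 1999 to 13 May 1999.
13 May 1999 (Thursday) is already a business day.
Deadline: 13 May 1999.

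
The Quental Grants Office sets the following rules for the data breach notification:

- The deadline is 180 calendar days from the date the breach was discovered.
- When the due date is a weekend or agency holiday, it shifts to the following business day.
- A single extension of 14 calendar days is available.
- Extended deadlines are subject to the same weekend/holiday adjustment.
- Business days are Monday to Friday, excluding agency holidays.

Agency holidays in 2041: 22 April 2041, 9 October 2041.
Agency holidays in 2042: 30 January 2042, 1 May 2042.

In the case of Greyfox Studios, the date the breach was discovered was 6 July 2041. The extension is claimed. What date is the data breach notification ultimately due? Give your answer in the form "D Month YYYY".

Trigger date 6 July 2041 + 180 calendar days = 2 January 2042.
Since 2 January 2042 is a Thursday and not a holiday, the date is unchanged.
With the 14-day extension, 2 January 2042 becomes 16 January 2042.
16 January 2042 is a Thursday and not a listed holiday, so it stands.
Final deadline: 16 January 2042.

16 January 2042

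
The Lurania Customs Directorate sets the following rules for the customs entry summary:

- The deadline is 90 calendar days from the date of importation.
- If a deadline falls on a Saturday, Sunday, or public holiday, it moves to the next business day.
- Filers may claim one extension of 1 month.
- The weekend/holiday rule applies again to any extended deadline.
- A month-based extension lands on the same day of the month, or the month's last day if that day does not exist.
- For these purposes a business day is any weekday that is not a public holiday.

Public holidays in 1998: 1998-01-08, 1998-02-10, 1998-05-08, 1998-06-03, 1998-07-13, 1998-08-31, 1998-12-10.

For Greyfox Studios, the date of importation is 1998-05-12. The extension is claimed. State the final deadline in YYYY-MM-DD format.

90 calendar days after 1998-05-12 is 1998-08-10.
Since 1998-08-10 is a Monday and not a holiday, the date is unchanged.
The 1 month extension carries 1998-08-10 to 1998-09-10.
Since 1998-09-10 is a Thursday and not a holiday, the date is unchanged.
Final deadline: 1998-09-10.

1998-09-10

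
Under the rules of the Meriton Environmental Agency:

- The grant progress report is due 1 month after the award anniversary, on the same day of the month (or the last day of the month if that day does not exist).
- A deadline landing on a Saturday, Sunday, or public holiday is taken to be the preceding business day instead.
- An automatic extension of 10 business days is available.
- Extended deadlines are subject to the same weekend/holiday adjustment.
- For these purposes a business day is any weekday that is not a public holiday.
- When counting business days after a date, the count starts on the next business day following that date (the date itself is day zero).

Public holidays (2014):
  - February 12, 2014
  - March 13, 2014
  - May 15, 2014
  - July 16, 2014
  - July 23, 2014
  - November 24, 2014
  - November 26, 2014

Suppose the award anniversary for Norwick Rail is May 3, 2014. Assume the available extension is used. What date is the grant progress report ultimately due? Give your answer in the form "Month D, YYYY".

Moving 1 month forward from May 3, 2014 on the corresponding day gives June 3, 2014.
June 3, 2014 (Tuesday) is already a business day.
Counting 10 further business days from June 3, 2014 reaches June 17, 2014.
June 17, 2014 falls on a Tuesday, which is a business day, so no adjustment is needed.
So the filing is due June 17, 2014.

June 17, 2014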